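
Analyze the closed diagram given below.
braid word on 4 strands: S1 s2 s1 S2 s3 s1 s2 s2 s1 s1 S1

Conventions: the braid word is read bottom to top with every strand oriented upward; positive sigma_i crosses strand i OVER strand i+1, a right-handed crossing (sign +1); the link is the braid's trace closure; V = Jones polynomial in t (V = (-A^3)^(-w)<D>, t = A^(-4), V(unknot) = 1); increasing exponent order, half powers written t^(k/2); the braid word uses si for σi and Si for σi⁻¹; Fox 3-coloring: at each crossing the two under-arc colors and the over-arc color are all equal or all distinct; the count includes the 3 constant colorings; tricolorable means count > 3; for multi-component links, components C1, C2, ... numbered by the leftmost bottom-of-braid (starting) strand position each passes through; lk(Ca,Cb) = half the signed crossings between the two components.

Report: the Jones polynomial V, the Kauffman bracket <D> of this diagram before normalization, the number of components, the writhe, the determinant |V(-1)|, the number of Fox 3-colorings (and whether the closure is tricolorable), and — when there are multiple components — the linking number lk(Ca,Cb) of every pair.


Jones polynomial: V(t) = t - t^2 + 2t^3 - t^4 + t^5 - t^6
<D> = A^-9 - A^-5 + A^-1 - 2A^3 + A^7 - A^11; writhe +5
components 1, writhe +5 (11 crossings)
3-colorings: 3 of 3^11, det 7 — not tricolorable
note: V spans 5 powers of t: at least 5 crossings in any diagram


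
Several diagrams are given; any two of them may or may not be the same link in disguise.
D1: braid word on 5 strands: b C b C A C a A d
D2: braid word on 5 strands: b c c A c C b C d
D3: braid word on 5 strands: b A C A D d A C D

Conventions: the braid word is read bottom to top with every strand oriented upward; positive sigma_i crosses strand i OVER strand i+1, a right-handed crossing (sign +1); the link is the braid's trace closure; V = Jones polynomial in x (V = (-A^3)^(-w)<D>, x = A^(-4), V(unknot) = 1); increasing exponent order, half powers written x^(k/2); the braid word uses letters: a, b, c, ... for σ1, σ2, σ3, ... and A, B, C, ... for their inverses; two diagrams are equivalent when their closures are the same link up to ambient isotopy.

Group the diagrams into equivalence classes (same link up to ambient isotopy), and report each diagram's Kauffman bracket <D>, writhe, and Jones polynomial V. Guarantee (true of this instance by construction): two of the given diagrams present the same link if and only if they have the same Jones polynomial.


equivalence classes: {D1} | {D2} | {D3}
D1 (bracket A^-9 - A^-5 + 2A^-1 - A^3 + 2A^7 - A^11; 9 crossings at w = -1): V = x^(-7/2) - 2x^(-5/2) + x^(-3/2) - 2x^(-1/2) + x^(1/2) - x^(3/2)
V(D2) = -x^(1/2) + x^(3/2) - x^(5/2) - x^(9/2)  [9 crossings, <D> = A^-9 + A^-1 - A^3 + A^7, w = +3]
V(D3) = x^(-13/2) - x^(-11/2) + x^(-9/2) - 2x^(-7/2) - x^(-3/2)  [9 crossings, <D> = A^-9 + 2A^-1 - A^3 + A^7 - A^11, w = -5]
key observation: V(x) takes 3 values over 3 diagrams, fixing the grouping


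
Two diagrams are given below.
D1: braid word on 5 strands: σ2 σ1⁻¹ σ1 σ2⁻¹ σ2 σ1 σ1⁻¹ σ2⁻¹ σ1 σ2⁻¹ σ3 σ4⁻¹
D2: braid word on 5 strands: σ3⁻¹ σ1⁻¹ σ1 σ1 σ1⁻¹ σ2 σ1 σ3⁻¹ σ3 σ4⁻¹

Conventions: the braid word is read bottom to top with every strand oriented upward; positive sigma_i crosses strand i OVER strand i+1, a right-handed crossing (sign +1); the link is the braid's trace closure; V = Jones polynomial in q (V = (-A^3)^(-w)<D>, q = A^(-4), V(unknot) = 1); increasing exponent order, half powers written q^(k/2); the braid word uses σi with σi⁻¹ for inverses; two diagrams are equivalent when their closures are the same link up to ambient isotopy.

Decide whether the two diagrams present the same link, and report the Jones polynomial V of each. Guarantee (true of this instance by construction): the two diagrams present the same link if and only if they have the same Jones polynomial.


same link: yes
V(D1) = 1  [12 crossings, <D> = 1, w = 0]
D2 (bracket 1; 10 crossings at w = 0): V = 1
note: one V(q) for all 2 diagrams — one class (guaranteed)


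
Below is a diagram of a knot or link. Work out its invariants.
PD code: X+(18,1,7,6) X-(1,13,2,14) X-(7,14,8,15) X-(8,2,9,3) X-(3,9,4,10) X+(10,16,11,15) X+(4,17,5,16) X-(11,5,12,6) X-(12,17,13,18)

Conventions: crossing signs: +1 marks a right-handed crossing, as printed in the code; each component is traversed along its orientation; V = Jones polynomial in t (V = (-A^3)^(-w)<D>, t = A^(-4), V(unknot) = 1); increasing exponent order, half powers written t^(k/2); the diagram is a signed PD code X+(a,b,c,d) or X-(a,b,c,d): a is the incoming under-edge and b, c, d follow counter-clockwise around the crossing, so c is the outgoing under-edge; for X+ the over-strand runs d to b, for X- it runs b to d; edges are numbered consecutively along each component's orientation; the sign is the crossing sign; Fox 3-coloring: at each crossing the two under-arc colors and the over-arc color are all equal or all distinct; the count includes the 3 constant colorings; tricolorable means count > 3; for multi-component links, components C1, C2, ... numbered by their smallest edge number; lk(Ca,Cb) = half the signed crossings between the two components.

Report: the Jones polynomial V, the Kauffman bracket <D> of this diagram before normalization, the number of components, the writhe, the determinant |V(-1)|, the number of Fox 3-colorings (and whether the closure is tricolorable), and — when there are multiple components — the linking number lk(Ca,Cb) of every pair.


V = -t^(-5/2) - t^(-1/2)
<D> = A^-7 + A (w = -3)
2 components over 9 crossings, w = -3
lk(C1,C2): -1
3 Fox colorings among 3^9, |V(-1)| = 2: not tricolorable
why: summing lk over 1 pair gives -1


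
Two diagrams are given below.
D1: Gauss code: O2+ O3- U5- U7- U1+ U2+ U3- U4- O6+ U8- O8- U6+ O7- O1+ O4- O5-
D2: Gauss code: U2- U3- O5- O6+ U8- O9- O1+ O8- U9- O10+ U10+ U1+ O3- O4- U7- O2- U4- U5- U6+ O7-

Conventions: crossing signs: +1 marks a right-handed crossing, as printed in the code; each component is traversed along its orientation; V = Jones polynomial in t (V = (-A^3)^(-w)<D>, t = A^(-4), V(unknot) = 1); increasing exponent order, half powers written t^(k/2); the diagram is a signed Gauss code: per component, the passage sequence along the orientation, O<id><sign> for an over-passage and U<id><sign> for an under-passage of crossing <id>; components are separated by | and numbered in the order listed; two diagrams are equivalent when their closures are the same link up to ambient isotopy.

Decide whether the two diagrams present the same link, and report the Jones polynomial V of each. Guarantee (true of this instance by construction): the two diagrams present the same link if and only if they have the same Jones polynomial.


equivalent: no
V(D1) = 1  (w -2, c 8, <D> = A^-6)
V(D2) = -t^-4 + t^-3 + t^-1  (w -4, c 10, <D> = A^-8 + 1 - A^4)
why: comparing 2 Jones polynomials yields 2 groups


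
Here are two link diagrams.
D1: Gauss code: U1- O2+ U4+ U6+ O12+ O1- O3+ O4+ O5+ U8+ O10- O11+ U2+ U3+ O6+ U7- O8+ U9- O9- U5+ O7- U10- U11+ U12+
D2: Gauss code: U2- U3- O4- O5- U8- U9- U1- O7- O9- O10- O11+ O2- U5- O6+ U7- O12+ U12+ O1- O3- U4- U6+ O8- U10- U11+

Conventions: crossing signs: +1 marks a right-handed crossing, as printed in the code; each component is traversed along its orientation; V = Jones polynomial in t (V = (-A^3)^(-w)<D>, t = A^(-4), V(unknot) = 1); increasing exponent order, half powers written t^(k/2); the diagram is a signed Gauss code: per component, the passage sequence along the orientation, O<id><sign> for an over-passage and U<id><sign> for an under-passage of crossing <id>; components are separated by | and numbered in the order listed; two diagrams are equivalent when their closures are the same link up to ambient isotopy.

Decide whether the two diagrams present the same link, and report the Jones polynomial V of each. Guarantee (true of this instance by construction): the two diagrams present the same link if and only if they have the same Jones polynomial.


equivalent: no
V(D1) = t - t^2 + 2t^3 - t^4 + t^5 - t^6  (w +4, c 12, <D> = -A^-12 + A^-8 - A^-4 + 2 - A^4 + A^8)
V(D2) = -t^-7 + t^-6 - t^-5 + t^-4 + t^-2  (w -6, c 12, <D> = A^-10 + A^-2 - A^2 + A^6 - A^10)
why: 2 classes among 2 diagrams; unequal V(t) rules out equality


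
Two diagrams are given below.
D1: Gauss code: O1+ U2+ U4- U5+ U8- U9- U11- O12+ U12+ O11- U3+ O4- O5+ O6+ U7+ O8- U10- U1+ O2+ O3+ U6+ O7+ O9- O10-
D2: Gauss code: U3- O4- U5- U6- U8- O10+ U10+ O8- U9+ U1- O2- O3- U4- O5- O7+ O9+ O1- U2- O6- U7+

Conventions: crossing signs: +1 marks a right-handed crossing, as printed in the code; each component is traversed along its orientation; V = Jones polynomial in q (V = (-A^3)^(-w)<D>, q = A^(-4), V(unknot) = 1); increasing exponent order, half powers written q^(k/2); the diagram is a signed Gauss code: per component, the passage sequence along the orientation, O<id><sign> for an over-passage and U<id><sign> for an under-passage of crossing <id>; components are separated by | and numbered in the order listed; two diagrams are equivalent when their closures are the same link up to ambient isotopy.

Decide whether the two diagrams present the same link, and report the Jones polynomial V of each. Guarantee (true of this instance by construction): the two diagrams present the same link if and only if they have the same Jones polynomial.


same link: no
V(D1) = q + q^3 - q^4  [12 crossings, <D> = -A^-10 + A^-6 + A^2, w = +2]
V(D2) = -q^-6 + q^-5 - q^-4 + 2q^-3 - q^-2 + q^-1  [10 crossings, <D> = A^-8 - A^-4 + 2 - A^4 + A^8 - A^12, w = -4]
insight: comparing 2 Jones polynomials yields 2 groups


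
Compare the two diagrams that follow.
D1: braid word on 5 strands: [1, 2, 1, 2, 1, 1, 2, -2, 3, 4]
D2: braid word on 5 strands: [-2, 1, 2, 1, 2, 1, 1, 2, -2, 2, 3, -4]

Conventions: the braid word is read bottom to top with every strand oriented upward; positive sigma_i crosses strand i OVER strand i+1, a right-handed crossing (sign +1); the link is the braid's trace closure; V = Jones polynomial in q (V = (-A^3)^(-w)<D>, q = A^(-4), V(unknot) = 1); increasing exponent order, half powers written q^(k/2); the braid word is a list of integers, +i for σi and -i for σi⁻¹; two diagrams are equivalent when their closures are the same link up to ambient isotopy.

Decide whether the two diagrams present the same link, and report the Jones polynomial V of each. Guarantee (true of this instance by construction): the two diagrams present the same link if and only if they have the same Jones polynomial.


equivalent: yes
V(D1) = q^2 + q^4 - q^5 + q^6 - q^7  (w +8, c 10, <D> = -A^-4 + 1 - A^4 + A^8 + A^16)
V(D2) = q^2 + q^4 - q^5 + q^6 - q^7  (w +6, c 12, <D> = -A^-10 + A^-6 - A^-2 + A^2 + A^10)
why: from 10 to 12 crossings by R-moves: one link, two diagrams


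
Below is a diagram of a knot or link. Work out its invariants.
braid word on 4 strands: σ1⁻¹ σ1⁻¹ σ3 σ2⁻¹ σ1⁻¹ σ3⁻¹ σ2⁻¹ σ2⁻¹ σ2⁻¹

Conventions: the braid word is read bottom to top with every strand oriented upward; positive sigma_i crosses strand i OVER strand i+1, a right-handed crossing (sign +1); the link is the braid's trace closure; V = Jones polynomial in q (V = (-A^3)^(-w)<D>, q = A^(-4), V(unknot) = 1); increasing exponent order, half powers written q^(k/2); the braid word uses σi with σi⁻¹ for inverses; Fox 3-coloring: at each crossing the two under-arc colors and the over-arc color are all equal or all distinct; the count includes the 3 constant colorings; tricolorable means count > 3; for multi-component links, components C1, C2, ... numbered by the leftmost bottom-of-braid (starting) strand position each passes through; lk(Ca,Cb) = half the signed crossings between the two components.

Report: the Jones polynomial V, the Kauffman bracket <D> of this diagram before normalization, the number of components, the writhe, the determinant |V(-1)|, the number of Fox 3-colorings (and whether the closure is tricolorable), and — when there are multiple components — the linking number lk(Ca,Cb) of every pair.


V(q) = q^-8 - 2q^-7 + q^-6 - 2q^-5 + 2q^-4 + q^-2
bracket: -A^-13 - 2A^-5 + 2A^-1 - A^3 + 2A^7 - A^11, w = -7
1 component, writhe -7, over 9 crossings
det 9, colorings 27 of 3^9 — tricolorable
observation: V spans 6 powers of q: at least 6 crossings in any diagram


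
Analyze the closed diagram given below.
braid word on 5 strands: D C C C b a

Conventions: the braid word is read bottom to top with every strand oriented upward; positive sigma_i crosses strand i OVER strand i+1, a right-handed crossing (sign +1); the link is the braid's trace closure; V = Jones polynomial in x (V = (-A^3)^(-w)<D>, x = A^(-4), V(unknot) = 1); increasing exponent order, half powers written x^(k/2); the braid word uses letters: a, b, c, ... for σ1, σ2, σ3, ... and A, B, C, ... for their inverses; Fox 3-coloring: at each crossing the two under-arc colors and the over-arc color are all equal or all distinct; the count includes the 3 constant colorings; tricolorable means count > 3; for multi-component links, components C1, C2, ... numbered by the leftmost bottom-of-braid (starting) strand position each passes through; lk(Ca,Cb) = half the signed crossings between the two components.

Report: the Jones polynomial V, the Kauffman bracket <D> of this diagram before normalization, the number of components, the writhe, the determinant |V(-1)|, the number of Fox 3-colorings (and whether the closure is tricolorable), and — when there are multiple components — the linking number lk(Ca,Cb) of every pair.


Jones polynomial: V(x) = -x^-4 + x^-3 + x^-1
<D> = A^-2 + A^6 - A^10; writhe -2
components 1, writhe -2 (6 crossings)
3-colorings: 9 of 3^6, det 3 — tricolorable
note: w = -2 shifts under R1 moves; the (-A^3)^(2) factor cancels that in V


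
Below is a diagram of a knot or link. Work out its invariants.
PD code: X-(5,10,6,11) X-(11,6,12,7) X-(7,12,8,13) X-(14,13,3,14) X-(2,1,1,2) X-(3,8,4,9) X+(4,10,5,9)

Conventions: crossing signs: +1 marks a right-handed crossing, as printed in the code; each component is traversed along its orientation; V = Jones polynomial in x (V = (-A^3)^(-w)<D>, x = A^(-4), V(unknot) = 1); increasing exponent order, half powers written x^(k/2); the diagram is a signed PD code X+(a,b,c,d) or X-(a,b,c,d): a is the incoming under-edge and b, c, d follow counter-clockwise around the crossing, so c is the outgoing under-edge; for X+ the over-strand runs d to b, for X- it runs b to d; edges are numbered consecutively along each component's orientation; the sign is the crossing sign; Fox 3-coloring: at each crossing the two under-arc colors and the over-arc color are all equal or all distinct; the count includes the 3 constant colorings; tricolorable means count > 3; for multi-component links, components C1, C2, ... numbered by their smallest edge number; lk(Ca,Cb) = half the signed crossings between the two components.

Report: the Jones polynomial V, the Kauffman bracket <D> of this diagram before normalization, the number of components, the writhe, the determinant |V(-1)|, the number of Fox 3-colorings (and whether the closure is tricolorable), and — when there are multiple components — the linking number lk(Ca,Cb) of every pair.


V(x) = x^(-9/2) - x^(-5/2) - x^(-3/2) - x^(-1/2)
bracket: A^-13 + A^-9 + A^-5 - A^3, w = -5
2 components, writhe -5, over 7 crossings
lk(C1,C2) = 0
det 0, colorings 27 of 3^7 — tricolorable
observation: the 1 component pair carries total linking 0


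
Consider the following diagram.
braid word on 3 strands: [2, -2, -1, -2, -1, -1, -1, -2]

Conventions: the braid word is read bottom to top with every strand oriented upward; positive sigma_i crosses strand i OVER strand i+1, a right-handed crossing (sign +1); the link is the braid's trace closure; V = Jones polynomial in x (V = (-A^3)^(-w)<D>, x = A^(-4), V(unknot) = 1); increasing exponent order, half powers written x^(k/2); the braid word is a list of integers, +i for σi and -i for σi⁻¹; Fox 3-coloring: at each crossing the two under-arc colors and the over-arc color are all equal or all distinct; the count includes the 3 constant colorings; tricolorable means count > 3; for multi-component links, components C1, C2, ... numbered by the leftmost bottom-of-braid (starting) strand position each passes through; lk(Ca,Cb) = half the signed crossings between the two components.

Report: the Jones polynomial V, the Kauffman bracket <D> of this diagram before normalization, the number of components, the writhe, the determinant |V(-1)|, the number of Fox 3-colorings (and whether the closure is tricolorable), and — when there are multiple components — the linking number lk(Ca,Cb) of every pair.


V = -x^-7 + x^-6 - x^-5 + x^-4 + x^-2
<D> = A^-10 + A^-2 - A^2 + A^6 - A^10 (w = -6)
1 component over 8 crossings, w = -6
3 Fox colorings among 3^8, |V(-1)| = 5: not tricolorable
why: det 5 = |V(-1)|; not divisible by 3, so not tricolorable


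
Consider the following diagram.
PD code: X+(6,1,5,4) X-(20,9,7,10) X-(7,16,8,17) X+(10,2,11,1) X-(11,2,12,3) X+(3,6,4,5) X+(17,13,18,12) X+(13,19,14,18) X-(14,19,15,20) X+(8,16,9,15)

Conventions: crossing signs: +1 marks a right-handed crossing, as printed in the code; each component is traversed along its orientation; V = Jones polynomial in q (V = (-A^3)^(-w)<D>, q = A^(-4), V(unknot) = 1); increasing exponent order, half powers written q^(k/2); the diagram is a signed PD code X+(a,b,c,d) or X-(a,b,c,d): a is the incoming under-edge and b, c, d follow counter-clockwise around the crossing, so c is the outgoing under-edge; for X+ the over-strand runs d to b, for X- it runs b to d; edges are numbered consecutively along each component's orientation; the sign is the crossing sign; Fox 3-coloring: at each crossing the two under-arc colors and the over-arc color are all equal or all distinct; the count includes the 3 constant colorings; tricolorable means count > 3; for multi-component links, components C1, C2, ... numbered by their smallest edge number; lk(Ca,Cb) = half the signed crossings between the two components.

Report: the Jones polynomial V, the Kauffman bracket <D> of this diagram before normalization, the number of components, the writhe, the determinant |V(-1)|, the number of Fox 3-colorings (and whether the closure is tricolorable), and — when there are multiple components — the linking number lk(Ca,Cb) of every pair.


V = 1 + q + q^2 + q^3
<D> = A^-6 + A^-2 + A^2 + A^6 (w = +2)
3 components over 10 crossings, w = +2
lk(C1,C2): +1
lk(C1,C3) = 0
linking number lk(C2,C3) = 0
9 Fox colorings among 3^10, |V(-1)| = 0: tricolorable
why: span 3 respects span(V) <= c + mu - 1 = 12 for this 3-component diagram


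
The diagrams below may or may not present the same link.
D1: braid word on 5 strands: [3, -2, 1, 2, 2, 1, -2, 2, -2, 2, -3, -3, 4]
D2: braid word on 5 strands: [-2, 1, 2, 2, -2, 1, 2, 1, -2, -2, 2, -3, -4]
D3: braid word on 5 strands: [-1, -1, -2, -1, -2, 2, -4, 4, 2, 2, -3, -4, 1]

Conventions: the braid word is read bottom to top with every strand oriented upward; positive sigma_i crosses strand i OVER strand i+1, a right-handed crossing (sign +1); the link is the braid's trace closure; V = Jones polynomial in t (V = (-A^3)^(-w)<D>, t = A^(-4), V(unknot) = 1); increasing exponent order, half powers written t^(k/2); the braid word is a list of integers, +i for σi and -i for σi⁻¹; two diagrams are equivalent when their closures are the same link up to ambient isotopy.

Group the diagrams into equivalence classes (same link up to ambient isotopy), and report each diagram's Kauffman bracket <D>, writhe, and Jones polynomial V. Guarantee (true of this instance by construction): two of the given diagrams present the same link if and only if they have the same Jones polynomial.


equivalence classes: {D1, D2} | {D3}
D1 (bracket A^-9 + A^-1 - A^3 + A^7; 13 crossings at w = +3): V = -t^(1/2) + t^(3/2) - t^(5/2) - t^(9/2)
D2 (bracket A^-15 + A^-7 - A^-3 + A; 13 crossings at w = +1): V = -t^(1/2) + t^(3/2) - t^(5/2) - t^(9/2)
D3 (bracket A^-11 + A^-7; 13 crossings at w = -3): V = -t^(-1/2) - t^(1/2)
key observation: 2 values of V(t) split the 3 diagrams


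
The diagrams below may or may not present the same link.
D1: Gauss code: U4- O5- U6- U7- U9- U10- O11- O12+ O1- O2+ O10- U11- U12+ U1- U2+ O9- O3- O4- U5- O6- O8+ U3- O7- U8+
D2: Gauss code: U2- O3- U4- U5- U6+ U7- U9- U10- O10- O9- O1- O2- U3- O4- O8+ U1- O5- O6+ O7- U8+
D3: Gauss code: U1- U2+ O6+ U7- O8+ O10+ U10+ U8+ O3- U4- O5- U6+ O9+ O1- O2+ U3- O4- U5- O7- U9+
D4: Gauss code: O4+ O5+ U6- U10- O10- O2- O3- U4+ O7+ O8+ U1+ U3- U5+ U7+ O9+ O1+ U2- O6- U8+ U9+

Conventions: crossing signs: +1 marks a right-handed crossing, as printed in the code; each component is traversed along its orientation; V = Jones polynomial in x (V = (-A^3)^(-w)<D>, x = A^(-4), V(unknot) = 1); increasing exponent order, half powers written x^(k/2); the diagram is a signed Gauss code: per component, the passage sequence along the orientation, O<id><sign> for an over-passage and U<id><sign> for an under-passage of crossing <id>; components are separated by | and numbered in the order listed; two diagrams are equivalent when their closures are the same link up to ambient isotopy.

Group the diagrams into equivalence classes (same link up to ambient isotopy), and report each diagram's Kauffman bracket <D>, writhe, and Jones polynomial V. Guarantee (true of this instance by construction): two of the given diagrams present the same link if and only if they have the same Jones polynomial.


grouping into links: {D1, D2} | {D3} | {D4}
V(D1) = -x^-6 + x^-5 - x^-4 + 2x^-3 - x^-2 + x^-1  (w -6, c 12, <D> = A^-14 - A^-10 + 2A^-6 - A^-2 + A^2 - A^6)
V(D2) = -x^-6 + x^-5 - x^-4 + 2x^-3 - x^-2 + x^-1  [10 crossings, <D> = A^-14 - A^-10 + 2A^-6 - A^-2 + A^2 - A^6, w = -6]
V(D3) = x^-5 - 2x^-4 + 2x^-3 - 2x^-2 + 2x^-1 - 1 + x  [10 crossings, <D> = A^-4 - 1 + 2A^4 - 2A^8 + 2A^12 - 2A^16 + A^20, w = 0]
V(D4) = x^-1 - 1 + 2x - 2x^2 + 2x^3 - 2x^4 + x^5  (w +2, c 10, <D> = A^-14 - 2A^-10 + 2A^-6 - 2A^-2 + 2A^2 - A^6 + A^10)
why: comparing 4 Jones polynomials yields 3 groups


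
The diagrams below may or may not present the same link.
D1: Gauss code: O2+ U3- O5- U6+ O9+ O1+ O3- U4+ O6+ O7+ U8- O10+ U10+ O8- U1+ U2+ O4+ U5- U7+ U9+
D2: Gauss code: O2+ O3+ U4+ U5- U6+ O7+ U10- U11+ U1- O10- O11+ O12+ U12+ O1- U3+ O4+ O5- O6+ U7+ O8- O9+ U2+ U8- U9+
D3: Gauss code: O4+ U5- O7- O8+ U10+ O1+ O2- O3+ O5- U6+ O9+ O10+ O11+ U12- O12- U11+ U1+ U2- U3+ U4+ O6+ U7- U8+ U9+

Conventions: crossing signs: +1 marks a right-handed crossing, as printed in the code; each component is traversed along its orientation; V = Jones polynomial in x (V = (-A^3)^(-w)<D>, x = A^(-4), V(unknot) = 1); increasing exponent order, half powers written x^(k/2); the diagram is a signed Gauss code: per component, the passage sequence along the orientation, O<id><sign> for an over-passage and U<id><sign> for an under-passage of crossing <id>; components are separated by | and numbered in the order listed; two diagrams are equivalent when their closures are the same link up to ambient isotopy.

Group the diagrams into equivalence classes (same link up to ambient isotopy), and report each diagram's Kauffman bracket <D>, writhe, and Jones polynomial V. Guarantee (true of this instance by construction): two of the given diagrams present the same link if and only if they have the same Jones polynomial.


grouping into links: {D1, D3} | {D2}
V(D1) = x - x^2 + 2x^3 - x^4 + x^5 - x^6  (w +4, c 10, <D> = -A^-12 + A^-8 - A^-4 + 2 - A^4 + A^8)
D2 (bracket -A^-4 + 1 + A^8; 12 crossings at w = +4): V = x + x^3 - x^4
V(D3) = x - x^2 + 2x^3 - x^4 + x^5 - x^6  [12 crossings, <D> = -A^-12 + A^-8 - A^-4 + 2 - A^4 + A^8, w = +4]
why: comparing 3 Jones polynomials yields 2 groups


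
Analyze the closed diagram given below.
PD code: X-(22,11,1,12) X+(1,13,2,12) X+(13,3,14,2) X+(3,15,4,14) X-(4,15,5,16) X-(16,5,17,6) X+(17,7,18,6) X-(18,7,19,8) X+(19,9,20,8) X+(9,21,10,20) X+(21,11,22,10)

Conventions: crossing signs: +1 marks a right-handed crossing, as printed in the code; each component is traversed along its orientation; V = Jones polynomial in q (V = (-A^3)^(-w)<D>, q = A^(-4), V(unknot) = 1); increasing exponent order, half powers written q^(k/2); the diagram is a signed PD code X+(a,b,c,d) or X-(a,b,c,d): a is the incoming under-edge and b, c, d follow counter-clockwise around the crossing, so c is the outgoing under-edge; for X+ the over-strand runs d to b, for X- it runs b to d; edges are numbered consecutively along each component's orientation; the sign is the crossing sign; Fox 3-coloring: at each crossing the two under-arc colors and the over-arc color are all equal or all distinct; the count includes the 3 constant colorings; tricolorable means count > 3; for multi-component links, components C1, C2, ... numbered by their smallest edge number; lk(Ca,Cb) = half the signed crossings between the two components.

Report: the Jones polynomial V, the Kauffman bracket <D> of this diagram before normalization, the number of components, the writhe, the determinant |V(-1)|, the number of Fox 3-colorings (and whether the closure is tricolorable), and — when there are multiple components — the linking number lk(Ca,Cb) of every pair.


V = q + q^3 - q^4
<D> = A^-7 - A^-3 - A^5 (w = +3)
1 component over 11 crossings, w = +3
9 Fox colorings among 3^11, |V(-1)| = 3: tricolorable
why: det 3 = |V(-1)|; divisible by 3, so tricolorable


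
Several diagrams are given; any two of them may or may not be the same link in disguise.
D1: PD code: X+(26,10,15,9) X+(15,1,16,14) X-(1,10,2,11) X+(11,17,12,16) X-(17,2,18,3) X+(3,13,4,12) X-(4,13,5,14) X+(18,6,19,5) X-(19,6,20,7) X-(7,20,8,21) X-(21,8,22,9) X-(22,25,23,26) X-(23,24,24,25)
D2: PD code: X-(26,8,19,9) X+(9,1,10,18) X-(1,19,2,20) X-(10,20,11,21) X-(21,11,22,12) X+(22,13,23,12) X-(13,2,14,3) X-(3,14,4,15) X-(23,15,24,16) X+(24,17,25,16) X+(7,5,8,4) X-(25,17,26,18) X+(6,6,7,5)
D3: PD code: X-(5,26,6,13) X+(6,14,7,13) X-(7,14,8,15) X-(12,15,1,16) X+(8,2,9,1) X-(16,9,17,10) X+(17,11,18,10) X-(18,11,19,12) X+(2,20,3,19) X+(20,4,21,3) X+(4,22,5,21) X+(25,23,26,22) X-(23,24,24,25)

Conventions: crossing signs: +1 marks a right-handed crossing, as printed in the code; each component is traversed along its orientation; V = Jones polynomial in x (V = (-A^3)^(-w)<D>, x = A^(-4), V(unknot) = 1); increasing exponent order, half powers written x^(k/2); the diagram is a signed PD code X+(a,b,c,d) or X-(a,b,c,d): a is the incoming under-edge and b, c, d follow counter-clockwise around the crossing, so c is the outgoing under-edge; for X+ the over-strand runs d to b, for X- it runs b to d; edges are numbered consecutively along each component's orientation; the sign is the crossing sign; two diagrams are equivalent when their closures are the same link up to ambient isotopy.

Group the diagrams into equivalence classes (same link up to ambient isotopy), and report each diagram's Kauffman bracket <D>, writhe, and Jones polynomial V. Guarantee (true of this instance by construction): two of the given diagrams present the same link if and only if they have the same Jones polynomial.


classes: {D1} | {D2} | {D3}
V(D1) = x^(-7/2) - 2x^(-5/2) + x^(-3/2) - 2x^(-1/2) + x^(1/2) - x^(3/2)  [13 crossings, <D> = A^-15 - A^-11 + 2A^-7 - A^-3 + 2A - A^5, w = -3]
V(D2) = -x^(-11/2) + x^(-9/2) - x^(-7/2) - x^(-3/2)  (w -3, c 13, <D> = A^-3 + A^5 - A^9 + A^13)
D3 (bracket -A^-11 + 2A^-7 - A^-3 + 2A - A^5 + A^9; 13 crossings at w = +1): V = -x^(-3/2) + x^(-1/2) - 2x^(1/2) + x^(3/2) - 2x^(5/2) + x^(7/2)
note: comparing 3 Jones polynomials yields 3 groups


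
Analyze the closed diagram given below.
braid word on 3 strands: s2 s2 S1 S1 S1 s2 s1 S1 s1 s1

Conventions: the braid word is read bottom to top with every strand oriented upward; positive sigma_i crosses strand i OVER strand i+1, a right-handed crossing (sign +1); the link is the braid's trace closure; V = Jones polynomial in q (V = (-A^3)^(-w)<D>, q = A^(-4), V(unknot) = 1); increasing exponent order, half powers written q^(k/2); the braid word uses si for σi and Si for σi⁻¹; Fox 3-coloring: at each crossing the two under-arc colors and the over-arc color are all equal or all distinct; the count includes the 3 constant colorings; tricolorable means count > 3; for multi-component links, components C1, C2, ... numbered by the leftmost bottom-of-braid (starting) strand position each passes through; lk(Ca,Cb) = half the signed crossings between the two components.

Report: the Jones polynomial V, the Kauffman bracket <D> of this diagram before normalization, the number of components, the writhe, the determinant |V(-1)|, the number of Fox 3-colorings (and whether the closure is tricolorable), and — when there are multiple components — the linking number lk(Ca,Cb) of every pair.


V(q) = -q^-1 + 2 - q + 2q^2 - q^3 + q^4 - q^5
bracket: -A^-14 + A^-10 - A^-6 + 2A^-2 - A^2 + 2A^6 - A^10, w = +2
1 component, writhe +2, over 10 crossings
det 9, colorings 9 of 3^10 — tricolorable
observation: V spans 6 powers of q: at least 6 crossings in any diagram


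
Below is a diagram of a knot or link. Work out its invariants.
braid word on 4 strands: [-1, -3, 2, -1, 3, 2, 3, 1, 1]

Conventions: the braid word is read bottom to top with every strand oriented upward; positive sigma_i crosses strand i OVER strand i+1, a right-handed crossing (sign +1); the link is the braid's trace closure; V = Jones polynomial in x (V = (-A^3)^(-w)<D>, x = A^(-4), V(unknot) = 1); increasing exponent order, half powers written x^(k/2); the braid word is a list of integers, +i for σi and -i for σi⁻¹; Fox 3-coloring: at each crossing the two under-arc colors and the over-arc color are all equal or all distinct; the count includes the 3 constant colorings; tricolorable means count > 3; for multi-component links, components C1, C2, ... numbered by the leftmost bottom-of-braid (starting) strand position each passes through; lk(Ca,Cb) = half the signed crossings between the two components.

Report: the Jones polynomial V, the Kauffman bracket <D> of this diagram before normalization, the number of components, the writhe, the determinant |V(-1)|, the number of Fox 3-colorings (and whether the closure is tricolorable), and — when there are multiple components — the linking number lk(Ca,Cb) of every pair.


V(x) = 1
bracket: -A^9, w = +3
1 component, writhe +3, over 9 crossings
det 1, colorings 3 of 3^9 — not tricolorable
observation: det 1 = |V(-1)|; not divisible by 3, so not tricolorable


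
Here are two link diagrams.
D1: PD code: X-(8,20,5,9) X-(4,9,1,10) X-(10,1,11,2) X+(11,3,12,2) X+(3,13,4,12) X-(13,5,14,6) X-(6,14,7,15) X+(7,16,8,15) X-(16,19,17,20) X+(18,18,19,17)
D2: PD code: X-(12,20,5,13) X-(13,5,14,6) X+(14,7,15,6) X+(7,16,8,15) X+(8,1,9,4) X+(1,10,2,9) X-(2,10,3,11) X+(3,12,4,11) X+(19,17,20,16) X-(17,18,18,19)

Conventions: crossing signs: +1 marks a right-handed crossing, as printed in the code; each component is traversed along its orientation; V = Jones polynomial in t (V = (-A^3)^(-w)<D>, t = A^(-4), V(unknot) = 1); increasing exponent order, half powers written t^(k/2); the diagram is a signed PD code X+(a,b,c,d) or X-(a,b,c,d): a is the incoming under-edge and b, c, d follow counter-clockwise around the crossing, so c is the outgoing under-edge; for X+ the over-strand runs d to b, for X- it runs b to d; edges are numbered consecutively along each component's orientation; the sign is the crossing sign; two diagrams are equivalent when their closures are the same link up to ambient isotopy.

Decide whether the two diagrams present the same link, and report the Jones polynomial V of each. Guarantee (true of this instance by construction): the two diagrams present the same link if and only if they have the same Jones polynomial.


equivalent: no
D1 (bracket A^-6 + A^-2 + A^2 + A^6; 10 crossings at w = -2): V = t^-3 + t^-2 + t^-1 + 1
V(D2) = 1 + t + t^2 + t^3  (w +2, c 10, <D> = A^-6 + A^-2 + A^2 + A^6)
key observation: V(t) takes 2 values over 2 diagrams, fixing the grouping


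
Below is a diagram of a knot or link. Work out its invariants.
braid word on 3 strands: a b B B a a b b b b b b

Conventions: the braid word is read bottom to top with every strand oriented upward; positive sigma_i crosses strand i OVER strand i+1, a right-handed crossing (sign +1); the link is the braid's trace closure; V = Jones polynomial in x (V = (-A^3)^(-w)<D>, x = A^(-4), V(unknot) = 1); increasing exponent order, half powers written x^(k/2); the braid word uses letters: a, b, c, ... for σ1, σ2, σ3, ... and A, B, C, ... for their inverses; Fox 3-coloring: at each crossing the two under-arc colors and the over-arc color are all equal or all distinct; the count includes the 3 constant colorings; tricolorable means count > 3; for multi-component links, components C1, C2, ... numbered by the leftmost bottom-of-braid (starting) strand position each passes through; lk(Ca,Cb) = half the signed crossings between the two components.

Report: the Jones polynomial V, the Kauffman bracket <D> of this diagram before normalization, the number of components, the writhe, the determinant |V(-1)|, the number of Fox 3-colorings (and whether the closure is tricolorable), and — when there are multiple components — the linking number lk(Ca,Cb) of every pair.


V = x^3 - x^4 + 3x^5 - 3x^6 + 4x^7 - 5x^8 + 4x^9 - 3x^10 + 2x^11 - x^12
<D> = -A^-24 + 2A^-20 - 3A^-16 + 4A^-12 - 5A^-8 + 4A^-4 - 3 + 3A^4 - A^8 + A^12 (w = +8)
1 component over 12 crossings, w = +8
9 Fox colorings among 3^12, |V(-1)| = 27: tricolorable
why: V spans 9 powers of x: at least 9 crossings in any diagram


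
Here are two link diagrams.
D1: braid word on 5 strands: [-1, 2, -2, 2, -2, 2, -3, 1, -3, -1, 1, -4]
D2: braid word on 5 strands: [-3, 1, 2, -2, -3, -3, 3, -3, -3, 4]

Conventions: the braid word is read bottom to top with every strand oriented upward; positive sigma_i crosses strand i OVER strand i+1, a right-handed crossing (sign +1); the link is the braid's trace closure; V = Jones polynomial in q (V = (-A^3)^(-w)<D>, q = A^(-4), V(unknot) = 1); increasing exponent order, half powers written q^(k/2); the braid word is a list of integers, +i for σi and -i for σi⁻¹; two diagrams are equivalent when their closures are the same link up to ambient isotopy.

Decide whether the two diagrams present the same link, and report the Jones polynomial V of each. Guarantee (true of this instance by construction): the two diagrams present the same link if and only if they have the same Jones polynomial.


same link: no
V(D1) = q^-3 + q^-2 + q^-1 + 1  [12 crossings, <D> = A^-6 + A^-2 + A^2 + A^6, w = -2]
V(D2) = q^-6 + q^-3 + q^-2 + q^-1  [10 crossings, <D> = A^-2 + A^2 + A^6 + A^18, w = -2]
insight: 2 values of V(q) split the 2 diagrams


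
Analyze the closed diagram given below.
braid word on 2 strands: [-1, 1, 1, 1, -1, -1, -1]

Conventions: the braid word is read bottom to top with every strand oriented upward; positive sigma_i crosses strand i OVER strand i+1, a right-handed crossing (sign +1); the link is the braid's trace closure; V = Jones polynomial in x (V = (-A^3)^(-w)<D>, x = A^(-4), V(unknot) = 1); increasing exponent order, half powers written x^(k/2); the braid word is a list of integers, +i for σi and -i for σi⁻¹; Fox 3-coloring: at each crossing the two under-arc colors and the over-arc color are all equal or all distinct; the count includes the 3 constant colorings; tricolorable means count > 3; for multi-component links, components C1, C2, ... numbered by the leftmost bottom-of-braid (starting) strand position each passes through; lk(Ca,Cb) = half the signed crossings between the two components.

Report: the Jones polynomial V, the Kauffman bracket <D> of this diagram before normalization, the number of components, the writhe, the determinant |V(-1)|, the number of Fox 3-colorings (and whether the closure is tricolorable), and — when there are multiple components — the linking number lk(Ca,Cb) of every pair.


Jones polynomial: V(x) = 1
<D> = -A^-3; writhe -1
components 1, writhe -1 (7 crossings)
3-colorings: 3 of 3^7, det 1 — not tricolorable
note: inverse pairs cancel, leaving σ1⁻¹


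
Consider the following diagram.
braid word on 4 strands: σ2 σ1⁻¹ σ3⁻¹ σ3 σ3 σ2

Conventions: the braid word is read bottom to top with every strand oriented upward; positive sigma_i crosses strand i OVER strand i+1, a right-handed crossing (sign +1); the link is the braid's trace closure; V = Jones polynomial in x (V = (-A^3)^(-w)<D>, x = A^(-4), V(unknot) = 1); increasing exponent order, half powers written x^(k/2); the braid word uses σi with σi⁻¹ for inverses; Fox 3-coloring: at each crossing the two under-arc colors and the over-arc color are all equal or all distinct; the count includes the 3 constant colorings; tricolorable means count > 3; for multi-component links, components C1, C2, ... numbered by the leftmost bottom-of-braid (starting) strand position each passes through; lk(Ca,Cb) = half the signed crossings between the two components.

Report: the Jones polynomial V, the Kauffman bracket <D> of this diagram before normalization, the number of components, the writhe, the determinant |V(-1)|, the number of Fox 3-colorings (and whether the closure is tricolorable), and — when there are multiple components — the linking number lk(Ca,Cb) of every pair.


V = -x^(1/2) - x^(5/2)
<D> = -A^-4 - A^4 (w = +2)
2 components over 6 crossings, w = +2
lk(C1,C2): +1
3 Fox colorings among 3^6, |V(-1)| = 2: not tricolorable
why: the 1 component pair carries total linking +1


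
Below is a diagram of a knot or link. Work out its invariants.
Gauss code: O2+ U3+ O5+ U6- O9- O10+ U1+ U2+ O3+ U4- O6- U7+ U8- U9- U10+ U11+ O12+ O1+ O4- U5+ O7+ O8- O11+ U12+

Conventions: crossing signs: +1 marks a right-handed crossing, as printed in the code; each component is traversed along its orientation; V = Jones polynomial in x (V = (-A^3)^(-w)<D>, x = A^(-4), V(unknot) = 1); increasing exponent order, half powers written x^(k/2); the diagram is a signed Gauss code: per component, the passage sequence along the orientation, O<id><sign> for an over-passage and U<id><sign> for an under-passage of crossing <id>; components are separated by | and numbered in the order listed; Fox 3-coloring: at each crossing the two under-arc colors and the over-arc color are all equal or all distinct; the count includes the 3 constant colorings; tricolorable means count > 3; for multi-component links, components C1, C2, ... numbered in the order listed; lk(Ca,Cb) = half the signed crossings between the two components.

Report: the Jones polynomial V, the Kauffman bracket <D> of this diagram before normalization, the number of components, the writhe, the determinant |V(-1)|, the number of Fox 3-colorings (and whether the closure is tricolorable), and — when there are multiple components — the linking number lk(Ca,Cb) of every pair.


V = x - x^2 + 2x^3 - x^4 + x^5 - x^6
<D> = -A^-12 + A^-8 - A^-4 + 2 - A^4 + A^8 (w = +4)
1 component over 12 crossings, w = +4
3 Fox colorings among 3^12, |V(-1)| = 7: not tricolorable
why: V spans 5 powers of x: at least 5 crossings in any diagram


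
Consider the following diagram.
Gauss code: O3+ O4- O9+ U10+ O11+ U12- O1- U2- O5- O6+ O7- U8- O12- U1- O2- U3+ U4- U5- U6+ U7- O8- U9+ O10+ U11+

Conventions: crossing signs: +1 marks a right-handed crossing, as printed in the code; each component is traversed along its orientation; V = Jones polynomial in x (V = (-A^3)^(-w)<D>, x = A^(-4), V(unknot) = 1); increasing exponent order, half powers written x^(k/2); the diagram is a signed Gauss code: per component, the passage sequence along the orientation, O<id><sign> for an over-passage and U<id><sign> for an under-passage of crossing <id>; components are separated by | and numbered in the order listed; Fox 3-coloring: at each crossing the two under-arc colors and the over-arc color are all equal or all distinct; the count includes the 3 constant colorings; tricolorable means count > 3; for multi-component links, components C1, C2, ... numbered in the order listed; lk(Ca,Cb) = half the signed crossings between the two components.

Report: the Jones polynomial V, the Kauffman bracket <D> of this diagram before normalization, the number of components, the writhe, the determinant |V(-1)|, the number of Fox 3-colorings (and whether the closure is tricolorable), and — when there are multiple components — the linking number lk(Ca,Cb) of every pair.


Jones polynomial: V(x) = -x^-6 + x^-5 - 2x^-4 + 3x^-3 - 2x^-2 + 3x^-1 - 1 + x - x^2
<D> = -A^-14 + A^-10 - A^-6 + 3A^-2 - 2A^2 + 3A^6 - 2A^10 + A^14 - A^18; writhe -2
components 1, writhe -2 (12 crossings)
3-colorings: 9 of 3^12, det 15 — tricolorable
note: w = -2 (over 12 crossings) is diagram-only; (-A^3)^(2) removes it from V
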